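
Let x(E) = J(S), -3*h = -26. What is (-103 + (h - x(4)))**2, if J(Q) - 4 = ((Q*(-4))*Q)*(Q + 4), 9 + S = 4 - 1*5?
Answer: 56175025/9 ≈ 6.2417e+6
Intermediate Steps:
h = 26/3 (h = -1/3*(-26) = 26/3 ≈ 8.6667)
S = -10 (S = -9 + (4 - 1*5) = -9 + (4 - 5) = -9 - 1 = -10)
J(Q) = 4 - 4*Q**2*(4 + Q) (J(Q) = 4 + ((Q*(-4))*Q)*(Q + 4) = 4 + ((-4*Q)*Q)*(4 + Q) = 4 + (-4*Q**2)*(4 + Q) = 4 - 4*Q**2*(4 + Q))
x(E) = 2404 (x(E) = 4 - 16*(-10)**2 - 4*(-10)**3 = 4 - 16*100 - 4*(-1000) = 4 - 1600 + 4000 = 2404)
(-103 + (h - x(4)))**2 = (-103 + (26/3 - 1*2404))**2 = (-103 + (26/3 - 2404))**2 = (-103 - 7186/3)**2 = (-7495/3)**2 = 56175025/9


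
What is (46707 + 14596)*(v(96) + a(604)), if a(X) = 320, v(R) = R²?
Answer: 584585408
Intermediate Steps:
(46707 + 14596)*(v(96) + a(604)) = (46707 + 14596)*(96² + 320) = 61303*(9216 + 320) = 61303*9536 = 584585408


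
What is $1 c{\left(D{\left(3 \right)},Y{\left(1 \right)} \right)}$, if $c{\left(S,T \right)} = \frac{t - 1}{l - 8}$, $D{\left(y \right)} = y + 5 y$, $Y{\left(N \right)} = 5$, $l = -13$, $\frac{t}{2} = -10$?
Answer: $1$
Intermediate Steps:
$t = -20$ ($t = 2 \left(-10\right) = -20$)
$D{\left(y \right)} = 6 y$
$c{\left(S,T \right)} = 1$ ($c{\left(S,T \right)} = \frac{-20 - 1}{-13 - 8} = - \frac{21}{-21} = \left(-21\right) \left(- \frac{1}{21}\right) = 1$)
$1 c{\left(D{\left(3 \right)},Y{\left(1 \right)} \right)} = 1 \cdot 1 = 1$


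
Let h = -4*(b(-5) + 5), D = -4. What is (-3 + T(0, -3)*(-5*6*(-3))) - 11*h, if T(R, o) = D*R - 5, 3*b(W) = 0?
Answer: -233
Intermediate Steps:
b(W) = 0 (b(W) = (⅓)*0 = 0)
T(R, o) = -5 - 4*R (T(R, o) = -4*R - 5 = -5 - 4*R)
h = -20 (h = -4*(0 + 5) = -4*5 = -20)
(-3 + T(0, -3)*(-5*6*(-3))) - 11*h = (-3 + (-5 - 4*0)*(-5*6*(-3))) - 11*(-20) = (-3 + (-5 + 0)*(-30*(-3))) + 220 = (-3 - 5*90) + 220 = (-3 - 450) + 220 = -453 + 220 = -233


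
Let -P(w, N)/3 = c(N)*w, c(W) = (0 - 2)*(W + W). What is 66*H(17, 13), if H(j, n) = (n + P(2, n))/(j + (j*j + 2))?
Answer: 975/14 ≈ 69.643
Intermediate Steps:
c(W) = -4*W
P(w, N) = 12*N*w (P(w, N) = -3*(-4*N)*w = -(-12)*N*w = 12*N*w)
H(j, n) = 25*n/(2 + j + j²) (H(j, n) = (n + 12*n*2)/(j + (j*j + 2)) = (n + 24*n)/(j + (j² + 2)) = (25*n)/(j + (2 + j²)) = (25*n)/(2 + j + j²) = 25*n/(2 + j + j²))
66*H(17, 13) = 66*(25*13/(2 + 17 + 17²)) = 66*(25*13/(2 + 17 + 289)) = 66*(25*13/308) = 66*(25*13*(1/308)) = 66*(325/308) = 975/14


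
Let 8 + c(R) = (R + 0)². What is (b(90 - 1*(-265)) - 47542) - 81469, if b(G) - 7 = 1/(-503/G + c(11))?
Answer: -5110106093/39612 ≈ -1.2900e+5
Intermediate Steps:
c(R) = -8 + R² (c(R) = -8 + (R + 0)² = -8 + R²)
b(G) = 7 + 1/(113 - 503/G) (b(G) = 7 + 1/(-503/G + (-8 + 11²)) = 7 + 1/(-503/G + (-8 + 121)) = 7 + 1/(-503/G + 113) = 7 + 1/(113 - 503/G))
(b(90 - 1*(-265)) - 47542) - 81469 = ((3521 - 792*(90 - 1*(-265)))/(503 - 113*(90 - 1*(-265))) - 47542) - 81469 = ((3521 - 792*(90 + 265))/(503 - 113*(90 + 265)) - 47542) - 81469 = ((3521 - 792*355)/(503 - 113*355) - 47542) - 81469 = ((3521 - 281160)/(503 - 40115) - 47542) - 81469 = (-277639/(-39612) - 47542) - 81469 = (-1/39612*(-277639) - 47542) - 81469 = (277639/39612 - 47542) - 81469 = -1882956065/39612 - 81469 = -5110106093/39612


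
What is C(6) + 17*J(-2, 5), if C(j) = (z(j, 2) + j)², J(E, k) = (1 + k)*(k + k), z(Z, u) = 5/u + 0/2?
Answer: 4369/4 ≈ 1092.3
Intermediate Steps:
z(Z, u) = 5/u (z(Z, u) = 5/u + 0*(½) = 5/u + 0 = 5/u)
J(E, k) = 2*k*(1 + k) (J(E, k) = (1 + k)*(2*k) = 2*k*(1 + k))
C(j) = (5/2 + j)²
C(6) + 17*J(-2, 5) = (5 + 2*6)²/4 + 17*(2*5*(1 + 5)) = (5 + 12)²/4 + 17*(2*5*6) = (¼)*17² + 17*60 = (¼)*289 + 1020 = 289/4 + 1020 = 4369/4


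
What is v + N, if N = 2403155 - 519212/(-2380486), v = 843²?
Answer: 3706183673978/1190243 ≈ 3.1138e+6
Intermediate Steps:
v = 710649
N = 2860338676271/1190243 (N = 2403155 - 519212*(-1/2380486) = 2403155 + 259606/1190243 = 2860338676271/1190243 ≈ 2.4032e+6)
v + N = 710649 + 2860338676271/1190243 = 3706183673978/1190243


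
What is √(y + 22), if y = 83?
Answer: √105 ≈ 10.247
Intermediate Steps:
√(y + 22) = √(83 + 22) = √105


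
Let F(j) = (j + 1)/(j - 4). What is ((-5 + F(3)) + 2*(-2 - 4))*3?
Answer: -63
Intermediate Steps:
F(j) = (1 + j)/(-4 + j)
((-5 + F(3)) + 2*(-2 - 4))*3 = ((-5 + (1 + 3)/(-4 + 3)) + 2*(-2 - 4))*3 = ((-5 + 4/(-1)) + 2*(-6))*3 = ((-5 - 1*4) - 12)*3 = ((-5 - 4) - 12)*3 = (-9 - 12)*3 = -21*3 = -63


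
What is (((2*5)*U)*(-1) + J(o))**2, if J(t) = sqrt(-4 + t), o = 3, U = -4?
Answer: (40 + I)**2 ≈ 1599.0 + 80.0*I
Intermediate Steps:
(((2*5)*U)*(-1) + J(o))**2 = (((2*5)*(-4))*(-1) + sqrt(-4 + 3))**2 = ((10*(-4))*(-1) + sqrt(-1))**2 = (-40*(-1) + I)**2 = (40 + I)**2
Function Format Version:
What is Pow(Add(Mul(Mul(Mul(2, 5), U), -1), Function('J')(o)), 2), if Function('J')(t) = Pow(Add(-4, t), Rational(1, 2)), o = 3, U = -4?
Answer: Pow(Add(40, I), 2) ≈ Add(1599.0, Mul(80.000, I))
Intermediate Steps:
Pow(Add(Mul(Mul(Mul(2, 5), U), -1), Function('J')(o)), 2) = Pow(Add(Mul(Mul(Mul(2, 5), -4), -1), Pow(Add(-4, 3), Rational(1, 2))), 2) = Pow(Add(Mul(Mul(10, -4), -1), Pow(-1, Rational(1, 2))), 2) = Pow(Add(Mul(-40, -1), I), 2) = Pow(Add(40, I), 2)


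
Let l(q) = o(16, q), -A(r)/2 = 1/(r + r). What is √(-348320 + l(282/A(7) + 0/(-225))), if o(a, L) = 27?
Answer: I*√348293 ≈ 590.16*I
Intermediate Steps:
A(r) = -1/r (A(r) = -2/(r + r) = -2*1/(2*r) = -1/r)
l(q) = 27
√(-348320 + l(282/A(7) + 0/(-225))) = √(-348320 + 27) = √(-348293) = I*√348293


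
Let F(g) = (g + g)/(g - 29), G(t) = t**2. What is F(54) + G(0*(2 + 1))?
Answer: 108/25 ≈ 4.3200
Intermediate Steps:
F(g) = 2*g/(-29 + g) (F(g) = (2*g)/(-29 + g) = 2*g/(-29 + g))
F(54) + G(0*(2 + 1)) = 2*54/(-29 + 54) + (0*(2 + 1))**2 = 2*54/25 + (0*3)**2 = 2*54*(1/25) + 0**2 = 108/25 + 0 = 108/25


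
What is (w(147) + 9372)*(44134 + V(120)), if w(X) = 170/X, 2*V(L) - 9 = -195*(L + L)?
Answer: 28574625179/147 ≈ 1.9439e+8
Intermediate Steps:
V(L) = 9/2 - 195*L (V(L) = 9/2 + (-195*(L + L))/2 = 9/2 + (-390*L)/2 = 9/2 - 195*L)
(w(147) + 9372)*(44134 + V(120)) = (170/147 + 9372)*(44134 + (9/2 - 195*120)) = (170*(1/147) + 9372)*(44134 + (9/2 - 23400)) = (170/147 + 9372)*(44134 - 46791/2) = (1377854/147)*(41477/2) = 28574625179/147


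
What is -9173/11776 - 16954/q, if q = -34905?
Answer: -120533261/411041280 ≈ -0.29324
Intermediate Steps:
-9173/11776 - 16954/q = -9173/11776 - 16954/(-34905) = -9173*1/11776 - 16954*(-1/34905) = -9173/11776 + 16954/34905 = -120533261/411041280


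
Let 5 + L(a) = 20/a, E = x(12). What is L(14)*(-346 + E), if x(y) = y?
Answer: 8350/7 ≈ 1192.9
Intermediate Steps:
E = 12
L(a) = -5 + 20/a
L(14)*(-346 + E) = (-5 + 20/14)*(-346 + 12) = (-5 + 20*(1/14))*(-334) = (-5 + 10/7)*(-334) = -25/7*(-334) = 8350/7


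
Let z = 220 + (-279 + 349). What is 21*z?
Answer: 6090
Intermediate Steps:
z = 290 (z = 220 + 70 = 290)
21*z = 21*290 = 6090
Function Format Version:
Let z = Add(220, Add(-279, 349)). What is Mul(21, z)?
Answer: 6090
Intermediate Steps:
z = 290 (z = Add(220, 70) = 290)
Mul(21, z) = Mul(21, 290) = 6090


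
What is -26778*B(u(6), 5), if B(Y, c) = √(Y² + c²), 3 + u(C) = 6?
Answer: -26778*√34 ≈ -1.5614e+5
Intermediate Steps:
u(C) = 3 (u(C) = -3 + 6 = 3)
-26778*B(u(6), 5) = -26778*√(3² + 5²) = -26778*√(9 + 25) = -26778*√34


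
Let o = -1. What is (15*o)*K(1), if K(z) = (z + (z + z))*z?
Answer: -45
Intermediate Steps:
K(z) = 3*z² (K(z) = (z + 2*z)*z = (3*z)*z = 3*z²)
(15*o)*K(1) = (15*(-1))*(3*1²) = -45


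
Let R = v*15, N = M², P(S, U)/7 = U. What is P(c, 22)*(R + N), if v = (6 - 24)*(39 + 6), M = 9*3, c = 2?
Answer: -1758834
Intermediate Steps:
M = 27
P(S, U) = 7*U
v = -810 (v = -18*45 = -810)
N = 729 (N = 27² = 729)
R = -12150 (R = -810*15 = -12150)
P(c, 22)*(R + N) = (7*22)*(-12150 + 729) = 154*(-11421) = -1758834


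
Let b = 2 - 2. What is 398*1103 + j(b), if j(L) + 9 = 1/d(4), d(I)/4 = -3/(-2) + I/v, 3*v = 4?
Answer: 7901731/18 ≈ 4.3899e+5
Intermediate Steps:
v = 4/3 (v = (⅓)*4 = 4/3 ≈ 1.3333)
d(I) = 6 + 3*I (d(I) = 4*(-3/(-2) + I/(4/3)) = 4*(-3*(-½) + I*(¾)) = 4*(3/2 + 3*I/4) = 6 + 3*I)
b = 0
j(L) = -161/18 (j(L) = -9 + 1/(6 + 3*4) = -9 + 1/(6 + 12) = -9 + 1/18 = -161/18)
398*1103 + j(b) = 398*1103 - 161/18 = 438994 - 161/18 = 7901731/18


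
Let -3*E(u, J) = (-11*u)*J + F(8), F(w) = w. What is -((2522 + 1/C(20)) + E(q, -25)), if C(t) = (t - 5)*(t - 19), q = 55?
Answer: 37834/15 ≈ 2522.3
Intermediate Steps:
E(u, J) = -8/3 + 11*J*u/3 (E(u, J) = -((-11*u)*J + 8)/3 = -(-11*J*u + 8)/3 = -(8 - 11*J*u)/3 = -8/3 + 11*J*u/3)
C(t) = (-19 + t)*(-5 + t) (C(t) = (-5 + t)*(-19 + t) = (-19 + t)*(-5 + t))
-((2522 + 1/C(20)) + E(q, -25)) = -((2522 + 1/(95 + 20² - 24*20)) + (-8/3 + (11/3)*(-25)*55)) = -((2522 + 1/(95 + 400 - 480)) + (-8/3 - 15125/3)) = -((2522 + 1/15) - 15133/3) = -(37831/15 - 15133/3) = -1*(-37834/15) = 37834/15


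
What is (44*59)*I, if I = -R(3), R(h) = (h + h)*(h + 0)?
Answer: -46728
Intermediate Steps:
R(h) = 2*h² (R(h) = (2*h)*h = 2*h²)
I = -18 (I = -2*3² = -2*9 = -1*18 = -18)
(44*59)*I = (44*59)*(-18) = 2596*(-18) = -46728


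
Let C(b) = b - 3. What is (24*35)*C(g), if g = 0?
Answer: -2520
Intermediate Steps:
C(b) = -3 + b
(24*35)*C(g) = (24*35)*(-3 + 0) = 840*(-3) = -2520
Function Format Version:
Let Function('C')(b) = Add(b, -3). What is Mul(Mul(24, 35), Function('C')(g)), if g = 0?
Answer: -2520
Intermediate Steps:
Function('C')(b) = Add(-3, b)
Mul(Mul(24, 35), Function('C')(g)) = Mul(Mul(24, 35), Add(-3, 0)) = Mul(840, -3) = -2520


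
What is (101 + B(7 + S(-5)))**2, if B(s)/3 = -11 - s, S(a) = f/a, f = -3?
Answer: 51076/25 ≈ 2043.0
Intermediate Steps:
S(a) = -3/a
B(s) = -33 - 3*s (B(s) = 3*(-11 - s) = -33 - 3*s)
(101 + B(7 + S(-5)))**2 = (101 + (-33 - 3*(7 - 3/(-5))))**2 = (101 + (-33 - 3*(7 - 3*(-1/5))))**2 = (101 + (-33 - 3*(7 + 3/5)))**2 = (101 + (-33 - 3*38/5))**2 = (101 + (-33 - 114/5))**2 = (101 - 279/5)**2 = (226/5)**2 = 51076/25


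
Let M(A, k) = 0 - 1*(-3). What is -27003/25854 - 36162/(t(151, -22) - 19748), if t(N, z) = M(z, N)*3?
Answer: 133973377/170110702 ≈ 0.78757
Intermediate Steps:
M(A, k) = 3 (M(A, k) = 0 + 3 = 3)
t(N, z) = 9 (t(N, z) = 3*3 = 9)
-27003/25854 - 36162/(t(151, -22) - 19748) = -27003/25854 - 36162/(9 - 19748) = -27003*1/25854 - 36162/(-19739) = -9001/8618 - 36162*(-1/19739) = -9001/8618 + 36162/19739 = 133973377/170110702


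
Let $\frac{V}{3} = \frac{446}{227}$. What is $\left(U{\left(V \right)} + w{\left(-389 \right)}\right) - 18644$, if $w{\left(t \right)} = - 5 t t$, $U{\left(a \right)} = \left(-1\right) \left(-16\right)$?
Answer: $-775233$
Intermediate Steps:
$V = \frac{1338}{227}$ ($V = 3 \cdot \frac{446}{227} = \frac{1338}{227} \approx 5.8943$)
$U{\left(a \right)} = 16$
$w{\left(t \right)} = - 5 t^{2}$
$\left(U{\left(V \right)} + w{\left(-389 \right)}\right) - 18644 = \left(16 - 5 \left(-389\right)^{2}\right) - 18644 = \left(16 - 756605\right) - 18644 = -756589 - 18644 = -775233$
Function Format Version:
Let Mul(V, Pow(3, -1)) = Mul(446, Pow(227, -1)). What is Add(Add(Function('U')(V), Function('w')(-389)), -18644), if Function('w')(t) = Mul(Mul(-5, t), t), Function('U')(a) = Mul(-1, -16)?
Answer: -775233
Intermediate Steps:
V = Rational(1338, 227) (V = Mul(3, Mul(446, Pow(227, -1))) = Mul(3, Mul(446, Rational(1, 227))) = Mul(3, Rational(446, 227)) = Rational(1338, 227) ≈ 5.8943)
Function('U')(a) = 16
Function('w')(t) = Mul(-5, Pow(t, 2))
Add(Add(Function('U')(V), Function('w')(-389)), -18644) = Add(Add(16, Mul(-5, Pow(-389, 2))), -18644) = Add(Add(16, Mul(-5, 151321)), -18644) = Add(Add(16, -756605), -18644) = Add(-756589, -18644) = -775233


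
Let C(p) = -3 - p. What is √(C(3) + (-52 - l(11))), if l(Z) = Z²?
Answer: I*√179 ≈ 13.379*I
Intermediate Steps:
√(C(3) + (-52 - l(11))) = √((-3 - 1*3) + (-52 - 1*11²)) = √((-3 - 3) + (-52 - 1*121)) = √(-6 + (-52 - 121)) = √(-6 - 173) = √(-179) = I*√179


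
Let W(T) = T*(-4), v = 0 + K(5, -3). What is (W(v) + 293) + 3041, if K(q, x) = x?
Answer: 3346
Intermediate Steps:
v = -3 (v = 0 - 3 = -3)
W(T) = -4*T
(W(v) + 293) + 3041 = (-4*(-3) + 293) + 3041 = (12 + 293) + 3041 = 305 + 3041 = 3346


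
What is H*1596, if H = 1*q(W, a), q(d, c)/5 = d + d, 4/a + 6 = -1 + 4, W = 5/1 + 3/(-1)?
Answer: 31920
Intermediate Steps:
W = 2 (W = 5*1 + 3*(-1) = 5 - 3 = 2)
a = -4/3 (a = 4/(-6 + (-1 + 4)) = 4/(-6 + 3) = 4/(-3) = 4*(-⅓) = -4/3 ≈ -1.3333)
q(d, c) = 10*d (q(d, c) = 5*(d + d) = 5*(2*d) = 10*d)
H = 20 (H = 1*(10*2) = 1*20 = 20)
H*1596 = 20*1596 = 31920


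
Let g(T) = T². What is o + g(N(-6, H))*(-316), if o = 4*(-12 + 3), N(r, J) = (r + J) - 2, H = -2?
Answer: -31636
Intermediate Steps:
N(r, J) = -2 + J + r (N(r, J) = (J + r) - 2 = -2 + J + r)
o = -36 (o = 4*(-9) = -36)
o + g(N(-6, H))*(-316) = -36 + (-2 - 2 - 6)²*(-316) = -36 + (-10)²*(-316) = -36 + 100*(-316) = -36 - 31600 = -31636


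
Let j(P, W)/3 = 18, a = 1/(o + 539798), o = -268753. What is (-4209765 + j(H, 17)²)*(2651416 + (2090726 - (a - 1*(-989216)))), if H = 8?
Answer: -4279256560017504981/271045 ≈ -1.5788e+13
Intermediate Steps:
a = 1/271045 (a = 1/(-268753 + 539798) = 1/271045 ≈ 3.6894e-6)
j(P, W) = 54 (j(P, W) = 3*18 = 54)
(-4209765 + j(H, 17)²)*(2651416 + (2090726 - (a - 1*(-989216)))) = (-4209765 + 54²)*(2651416 + (2090726 - (1/271045 - 1*(-989216)))) = (-4209765 + 2916)*(2651416 + (2090726 - (1/271045 + 989216))) = -4206849*(2651416 + (2090726 - 1*268122050721/271045)) = -4206849*(2651416 + (2090726 - 268122050721/271045)) = -4206849*(2651416 + 298558777949/271045) = -4206849*1017211827669/271045 = -4279256560017504981/271045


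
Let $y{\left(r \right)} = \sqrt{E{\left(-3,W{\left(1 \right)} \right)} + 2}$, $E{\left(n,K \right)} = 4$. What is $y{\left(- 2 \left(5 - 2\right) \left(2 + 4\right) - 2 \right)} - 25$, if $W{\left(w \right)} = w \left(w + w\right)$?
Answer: $-25 + \sqrt{6} \approx -22.551$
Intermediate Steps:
$W{\left(w \right)} = 2 w^{2}$ ($W{\left(w \right)} = w 2 w = 2 w^{2}$)
$y{\left(r \right)} = \sqrt{6}$ ($y{\left(r \right)} = \sqrt{4 + 2} = \sqrt{6}$)
$y{\left(- 2 \left(5 - 2\right) \left(2 + 4\right) - 2 \right)} - 25 = \sqrt{6} - 25 = -25 + \sqrt{6}$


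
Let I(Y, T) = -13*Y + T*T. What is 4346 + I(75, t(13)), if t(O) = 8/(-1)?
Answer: 3435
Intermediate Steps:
t(O) = -8 (t(O) = 8*(-1) = -8)
I(Y, T) = T**2 - 13*Y (I(Y, T) = -13*Y + T**2 = T**2 - 13*Y)
4346 + I(75, t(13)) = 4346 + ((-8)**2 - 13*75) = 4346 + (64 - 975) = 4346 - 911 = 3435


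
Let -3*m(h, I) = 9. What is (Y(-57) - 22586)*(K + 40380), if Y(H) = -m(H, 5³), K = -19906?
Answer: -462364342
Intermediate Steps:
m(h, I) = -3 (m(h, I) = -⅓*9 = -3)
Y(H) = 3 (Y(H) = -1*(-3) = 3)
(Y(-57) - 22586)*(K + 40380) = (3 - 22586)*(-19906 + 40380) = -22583*20474 = -462364342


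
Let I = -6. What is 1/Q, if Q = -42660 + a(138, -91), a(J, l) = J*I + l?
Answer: -1/43579 ≈ -2.2947e-5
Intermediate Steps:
a(J, l) = l - 6*J (a(J, l) = J*(-6) + l = -6*J + l = l - 6*J)
Q = -43579 (Q = -42660 + (-91 - 6*138) = -42660 + (-91 - 828) = -42660 - 919 = -43579)
1/Q = 1/(-43579) = -1/43579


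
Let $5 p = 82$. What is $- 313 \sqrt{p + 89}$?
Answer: $- \frac{313 \sqrt{2635}}{5} \approx -3213.4$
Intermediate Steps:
$p = \frac{82}{5}$ ($p = \frac{1}{5} \cdot 82 = \frac{82}{5} \approx 16.4$)
$- 313 \sqrt{p + 89} = - 313 \sqrt{\frac{82}{5} + 89} = - 313 \sqrt{\frac{527}{5}} = - 313 \frac{\sqrt{2635}}{5} = - \frac{313 \sqrt{2635}}{5}$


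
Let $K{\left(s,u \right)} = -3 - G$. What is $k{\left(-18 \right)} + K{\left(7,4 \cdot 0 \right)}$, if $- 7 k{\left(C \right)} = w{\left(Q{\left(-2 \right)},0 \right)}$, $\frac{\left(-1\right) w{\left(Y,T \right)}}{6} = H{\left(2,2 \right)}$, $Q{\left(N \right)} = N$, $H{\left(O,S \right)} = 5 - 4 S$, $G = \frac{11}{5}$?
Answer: $- \frac{272}{35} \approx -7.7714$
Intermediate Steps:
$G = \frac{11}{5}$ ($G = 11 \cdot \frac{1}{5} = \frac{11}{5} \approx 2.2$)
$w{\left(Y,T \right)} = 18$ ($w{\left(Y,T \right)} = - 6 \left(5 - 8\right) = \left(-6\right) \left(-3\right) = 18$)
$k{\left(C \right)} = - \frac{18}{7}$ ($k{\left(C \right)} = \left(- \frac{1}{7}\right) 18 = - \frac{18}{7}$)
$K{\left(s,u \right)} = - \frac{26}{5}$ ($K{\left(s,u \right)} = -3 - \frac{11}{5} = - \frac{26}{5}$)
$k{\left(-18 \right)} + K{\left(7,4 \cdot 0 \right)} = - \frac{18}{7} - \frac{26}{5} = - \frac{272}{35}$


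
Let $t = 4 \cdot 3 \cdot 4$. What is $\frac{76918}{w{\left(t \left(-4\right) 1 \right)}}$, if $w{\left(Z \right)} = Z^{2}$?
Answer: $\frac{38459}{18432} \approx 2.0865$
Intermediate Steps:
$t = 48$ ($t = 12 \cdot 4 = 48$)
$\frac{76918}{w{\left(t \left(-4\right) 1 \right)}} = \frac{76918}{\left(48 \left(-4\right) 1\right)^{2}} = \frac{76918}{\left(\left(-192\right) 1\right)^{2}} = \frac{76918}{\left(-192\right)^{2}} = \frac{76918}{36864} = 76918 \cdot \frac{1}{36864} = \frac{38459}{18432}$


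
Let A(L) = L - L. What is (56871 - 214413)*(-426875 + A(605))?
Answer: 67250741250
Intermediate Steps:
A(L) = 0
(56871 - 214413)*(-426875 + A(605)) = (56871 - 214413)*(-426875 + 0) = -157542*(-426875) = 67250741250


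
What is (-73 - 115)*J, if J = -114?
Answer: 21432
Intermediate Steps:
(-73 - 115)*J = (-73 - 115)*(-114) = -188*(-114) = 21432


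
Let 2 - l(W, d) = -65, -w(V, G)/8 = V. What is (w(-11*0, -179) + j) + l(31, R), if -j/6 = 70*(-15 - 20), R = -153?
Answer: 14767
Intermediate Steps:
w(V, G) = -8*V
l(W, d) = 67 (l(W, d) = 2 - 1*(-65) = 2 + 65 = 67)
j = 14700 (j = -420*(-15 - 20) = -420*(-35) = -6*(-2450) = 14700)
(w(-11*0, -179) + j) + l(31, R) = (-(-88)*0 + 14700) + 67 = (-8*0 + 14700) + 67 = (0 + 14700) + 67 = 14700 + 67 = 14767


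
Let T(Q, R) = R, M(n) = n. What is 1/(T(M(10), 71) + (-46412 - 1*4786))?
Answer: -1/51127 ≈ -1.9559e-5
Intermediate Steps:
1/(T(M(10), 71) + (-46412 - 1*4786)) = 1/(71 + (-46412 - 1*4786)) = 1/(71 + (-46412 - 4786)) = 1/(71 - 51198) = 1/(-51127) = -1/51127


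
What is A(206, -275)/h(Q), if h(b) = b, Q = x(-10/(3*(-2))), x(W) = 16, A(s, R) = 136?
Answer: 17/2 ≈ 8.5000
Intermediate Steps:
Q = 16
A(206, -275)/h(Q) = 136/16 = 136*(1/16) = 17/2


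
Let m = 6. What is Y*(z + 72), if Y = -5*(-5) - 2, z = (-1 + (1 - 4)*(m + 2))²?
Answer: 16031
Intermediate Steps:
z = 625 (z = (-1 + (1 - 4)*(6 + 2))² = (-1 - 3*8)² = (-1 - 24)² = (-25)² = 625)
Y = 23 (Y = 25 - 2 = 23)
Y*(z + 72) = 23*(625 + 72) = 23*697 = 16031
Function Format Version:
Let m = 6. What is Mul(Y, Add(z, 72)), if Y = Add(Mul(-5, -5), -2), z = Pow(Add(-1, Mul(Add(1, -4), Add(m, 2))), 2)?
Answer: 16031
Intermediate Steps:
z = 625 (z = Pow(Add(-1, Mul(Add(1, -4), Add(6, 2))), 2) = Pow(Add(-1, Mul(-3, 8)), 2) = Pow(Add(-1, -24), 2) = Pow(-25, 2) = 625)
Y = 23 (Y = Add(25, -2) = 23)
Mul(Y, Add(z, 72)) = Mul(23, Add(625, 72)) = Mul(23, 697) = 16031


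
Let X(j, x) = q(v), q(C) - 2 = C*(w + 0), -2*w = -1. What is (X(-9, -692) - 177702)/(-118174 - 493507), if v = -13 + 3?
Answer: 177705/611681 ≈ 0.29052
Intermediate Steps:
w = 1/2 (w = -1/2*(-1) = 1/2 ≈ 0.50000)
v = -10
q(C) = 2 + C/2 (q(C) = 2 + C*(1/2 + 0) = 2 + C*(1/2) = 2 + C/2)
X(j, x) = -3 (X(j, x) = 2 + (1/2)*(-10) = 2 - 5 = -3)
(X(-9, -692) - 177702)/(-118174 - 493507) = (-3 - 177702)/(-118174 - 493507) = -177705/(-611681) = -177705*(-1/611681) = 177705/611681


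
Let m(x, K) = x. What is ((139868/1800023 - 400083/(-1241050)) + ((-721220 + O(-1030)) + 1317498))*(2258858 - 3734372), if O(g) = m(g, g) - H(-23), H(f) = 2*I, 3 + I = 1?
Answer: -981028958612188271778513/1116959272075 ≈ -8.7830e+11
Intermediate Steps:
I = -2 (I = -3 + 1 = -2)
H(f) = -4 (H(f) = 2*(-2) = -4)
O(g) = 4 + g (O(g) = g - 1*(-4) = g + 4 = 4 + g)
((139868/1800023 - 400083/(-1241050)) + ((-721220 + O(-1030)) + 1317498))*(2258858 - 3734372) = ((139868/1800023 - 400083/(-1241050)) + ((-721220 + (4 - 1030)) + 1317498))*(2258858 - 3734372) = ((139868*(1/1800023) - 400083*(-1/1241050)) + ((-721220 - 1026) + 1317498))*(-1475514) = ((139868/1800023 + 400083/1241050) + (-722246 + 1317498))*(-1475514) = (893741783309/2233918544150 + 595252)*(-1475514) = (1329745374984159109/2233918544150)*(-1475514) = -981028958612188271778513/1116959272075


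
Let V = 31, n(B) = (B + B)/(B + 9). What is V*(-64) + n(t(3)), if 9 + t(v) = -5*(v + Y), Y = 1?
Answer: -19811/10 ≈ -1981.1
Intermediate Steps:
t(v) = -14 - 5*v (t(v) = -9 - 5*(v + 1) = -9 - 5*(1 + v) = -9 + (-5 - 5*v) = -14 - 5*v)
n(B) = 2*B/(9 + B) (n(B) = (2*B)/(9 + B) = 2*B/(9 + B))
V*(-64) + n(t(3)) = 31*(-64) + 2*(-14 - 5*3)/(9 + (-14 - 5*3)) = -1984 + 2*(-14 - 15)/(9 + (-14 - 15)) = -1984 + 2*(-29)/(9 - 29) = -1984 + 2*(-29)/(-20) = -1984 + 2*(-29)*(-1/20) = -1984 + 29/10 = -19811/10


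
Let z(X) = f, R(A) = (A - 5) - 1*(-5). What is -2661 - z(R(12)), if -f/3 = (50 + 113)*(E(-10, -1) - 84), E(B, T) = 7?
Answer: -40314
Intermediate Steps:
f = 37653 (f = -3*(50 + 113)*(7 - 84) = -489*(-77) = -3*(-12551) = 37653)
R(A) = A (R(A) = (-5 + A) + 5 = A)
z(X) = 37653
-2661 - z(R(12)) = -2661 - 1*37653 = -2661 - 37653 = -40314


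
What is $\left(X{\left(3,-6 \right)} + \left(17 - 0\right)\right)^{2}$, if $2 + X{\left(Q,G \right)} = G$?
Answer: $81$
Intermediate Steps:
$X{\left(Q,G \right)} = -2 + G$
$\left(X{\left(3,-6 \right)} + \left(17 - 0\right)\right)^{2} = \left(\left(-2 - 6\right) + \left(17 - 0\right)\right)^{2} = \left(-8 + \left(17 + 0\right)\right)^{2} = \left(-8 + 17\right)^{2} = 9^{2} = 81$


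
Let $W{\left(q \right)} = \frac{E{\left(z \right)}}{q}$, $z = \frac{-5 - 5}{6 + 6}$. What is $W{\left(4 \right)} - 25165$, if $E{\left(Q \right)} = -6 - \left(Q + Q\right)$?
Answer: $- \frac{301993}{12} \approx -25166.0$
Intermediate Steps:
$z = - \frac{5}{6}$ ($z = - \frac{10}{12} = \left(-10\right) \frac{1}{12} = - \frac{5}{6} \approx -0.83333$)
$E{\left(Q \right)} = -6 - 2 Q$
$W{\left(q \right)} = - \frac{13}{3 q}$ ($W{\left(q \right)} = \frac{-6 - - \frac{5}{3}}{q} = \frac{-6 + \frac{5}{3}}{q} = - \frac{13}{3 q}$)
$W{\left(4 \right)} - 25165 = - \frac{13}{3 \cdot 4} - 25165 = \left(- \frac{13}{3}\right) \frac{1}{4} - 25165 = - \frac{13}{12} - 25165 = - \frac{301993}{12}$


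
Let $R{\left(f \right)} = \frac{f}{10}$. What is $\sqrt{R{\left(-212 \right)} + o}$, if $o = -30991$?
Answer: $\frac{3 i \sqrt{86145}}{5} \approx 176.1 i$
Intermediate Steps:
$R{\left(f \right)} = \frac{f}{10}$ ($R{\left(f \right)} = f \frac{1}{10} = \frac{f}{10}$)
$\sqrt{R{\left(-212 \right)} + o} = \sqrt{\frac{1}{10} \left(-212\right) - 30991} = \sqrt{- \frac{106}{5} - 30991} = \sqrt{- \frac{155061}{5}} = \frac{3 i \sqrt{86145}}{5}$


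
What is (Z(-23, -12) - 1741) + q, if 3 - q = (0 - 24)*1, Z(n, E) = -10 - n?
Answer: -1701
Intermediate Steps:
q = 27 (q = 3 - (0 - 24) = 3 - (-24) = 3 - 1*(-24) = 3 + 24 = 27)
(Z(-23, -12) - 1741) + q = ((-10 - 1*(-23)) - 1741) + 27 = ((-10 + 23) - 1741) + 27 = (13 - 1741) + 27 = -1728 + 27 = -1701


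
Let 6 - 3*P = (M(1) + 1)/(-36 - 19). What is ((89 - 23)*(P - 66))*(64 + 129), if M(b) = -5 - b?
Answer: -815618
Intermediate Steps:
P = 65/33 (P = 2 - ((-5 - 1*1) + 1)/(3*(-36 - 19)) = 2 - ((-5 - 1) + 1)/(3*(-55)) = 2 - (-6 + 1)*(-1)/(3*55) = 2 - (-5)*(-1)/(3*55) = 2 - 1/3*1/11 = 2 - 1/33 = 65/33 ≈ 1.9697)
((89 - 23)*(P - 66))*(64 + 129) = ((89 - 23)*(65/33 - 66))*(64 + 129) = (66*(-2113/33))*193 = -4226*193 = -815618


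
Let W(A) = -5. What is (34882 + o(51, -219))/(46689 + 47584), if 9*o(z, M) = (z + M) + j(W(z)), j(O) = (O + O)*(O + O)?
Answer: 313870/848457 ≈ 0.36993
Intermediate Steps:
j(O) = 4*O² (j(O) = (2*O)*(2*O) = 4*O²)
o(z, M) = 100/9 + M/9 + z/9 (o(z, M) = ((z + M) + 4*(-5)²)/9 = ((M + z) + 4*25)/9 = ((M + z) + 100)/9 = (100 + M + z)/9 = 100/9 + M/9 + z/9)
(34882 + o(51, -219))/(46689 + 47584) = (34882 + (100/9 + (⅑)*(-219) + (⅑)*51))/(46689 + 47584) = (34882 + (100/9 - 73/3 + 17/3))/94273 = (34882 - 68/9)*(1/94273) = (313870/9)*(1/94273) = 313870/848457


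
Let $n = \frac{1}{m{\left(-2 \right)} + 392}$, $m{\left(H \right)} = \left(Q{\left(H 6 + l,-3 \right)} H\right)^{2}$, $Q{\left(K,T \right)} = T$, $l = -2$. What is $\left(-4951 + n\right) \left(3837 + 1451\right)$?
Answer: $- \frac{2801353694}{107} \approx -2.6181 \cdot 10^{7}$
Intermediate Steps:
$m{\left(H \right)} = 9 H^{2}$ ($m{\left(H \right)} = \left(- 3 H\right)^{2} = 9 H^{2}$)
$n = \frac{1}{428}$ ($n = \frac{1}{9 \left(-2\right)^{2} + 392} = \frac{1}{9 \cdot 4 + 392} = \frac{1}{36 + 392} = \frac{1}{428} \approx 0.0023364$)
$\left(-4951 + n\right) \left(3837 + 1451\right) = \left(-4951 + \frac{1}{428}\right) \left(3837 + 1451\right) = \left(- \frac{2119027}{428}\right) 5288 = - \frac{2801353694}{107}$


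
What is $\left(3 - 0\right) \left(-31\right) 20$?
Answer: $-1860$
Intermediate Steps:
$\left(3 - 0\right) \left(-31\right) 20 = \left(3 + 0\right) \left(-31\right) 20 = 3 \left(-31\right) 20 = \left(-93\right) 20 = -1860$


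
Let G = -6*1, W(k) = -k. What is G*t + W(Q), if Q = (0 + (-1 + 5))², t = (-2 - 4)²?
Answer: -232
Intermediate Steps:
t = 36 (t = (-6)² = 36)
Q = 16 (Q = (0 + 4)² = 4² = 16)
G = -6
G*t + W(Q) = -6*36 - 1*16 = -216 - 16 = -232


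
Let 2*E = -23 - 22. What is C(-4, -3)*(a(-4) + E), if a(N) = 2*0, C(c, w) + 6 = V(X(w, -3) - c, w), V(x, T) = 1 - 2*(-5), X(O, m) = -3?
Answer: -225/2 ≈ -112.50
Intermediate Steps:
V(x, T) = 11 (V(x, T) = 1 + 10 = 11)
C(c, w) = 5 (C(c, w) = -6 + 11 = 5)
a(N) = 0
E = -45/2 (E = (-23 - 22)/2 = (1/2)*(-45) = -45/2 ≈ -22.500)
C(-4, -3)*(a(-4) + E) = 5*(0 - 45/2) = 5*(-45/2) = -225/2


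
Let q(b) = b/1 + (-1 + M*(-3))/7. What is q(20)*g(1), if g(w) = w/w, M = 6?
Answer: 121/7 ≈ 17.286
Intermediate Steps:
q(b) = -19/7 + b (q(b) = b/1 + (-1 + 6*(-3))/7 = b*1 + (-1 - 18)*(⅐) = b - 19*⅐ = b - 19/7 = -19/7 + b)
g(w) = 1
q(20)*g(1) = (-19/7 + 20)*1 = (121/7)*1 = 121/7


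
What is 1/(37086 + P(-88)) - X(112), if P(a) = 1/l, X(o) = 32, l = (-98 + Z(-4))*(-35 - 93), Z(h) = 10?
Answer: -13367563296/417736705 ≈ -32.000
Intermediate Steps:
l = 11264 (l = (-98 + 10)*(-35 - 93) = -88*(-128) = 11264)
P(a) = 1/11264
1/(37086 + P(-88)) - X(112) = 1/(37086 + 1/11264) - 1*32 = 1/(417736705/11264) - 32 = 11264/417736705 - 32 = -13367563296/417736705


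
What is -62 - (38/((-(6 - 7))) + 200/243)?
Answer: -24500/243 ≈ -100.82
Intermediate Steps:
-62 - (38/((-(6 - 7))) + 200/243) = -62 - (38/((-1*(-1))) + 200*(1/243)) = -62 - (38/1 + 200/243) = -62 - (38*1 + 200/243) = -62 - (38 + 200/243) = -62 - 1*9434/243 = -62 - 9434/243 = -24500/243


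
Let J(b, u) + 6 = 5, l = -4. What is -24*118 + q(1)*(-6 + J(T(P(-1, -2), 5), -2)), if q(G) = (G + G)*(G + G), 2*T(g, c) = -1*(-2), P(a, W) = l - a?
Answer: -2860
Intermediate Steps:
P(a, W) = -4 - a
T(g, c) = 1 (T(g, c) = (-1*(-2))/2 = (½)*2 = 1)
J(b, u) = -1 (J(b, u) = -6 + 5 = -1)
q(G) = 4*G² (q(G) = (2*G)*(2*G) = 4*G²)
-24*118 + q(1)*(-6 + J(T(P(-1, -2), 5), -2)) = -24*118 + (4*1²)*(-6 - 1) = -2832 + (4*1)*(-7) = -2832 + 4*(-7) = -2832 - 28 = -2860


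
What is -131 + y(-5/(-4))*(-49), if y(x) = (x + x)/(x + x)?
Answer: -180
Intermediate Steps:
y(x) = 1 (y(x) = (2*x)/((2*x)) = (2*x)*(1/(2*x)) = 1)
-131 + y(-5/(-4))*(-49) = -131 + 1*(-49) = -131 - 49 = -180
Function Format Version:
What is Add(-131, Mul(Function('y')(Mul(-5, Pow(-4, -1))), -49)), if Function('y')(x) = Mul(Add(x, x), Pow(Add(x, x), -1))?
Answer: -180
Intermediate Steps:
Function('y')(x) = 1 (Function('y')(x) = Mul(Mul(2, x), Pow(Mul(2, x), -1)) = Mul(Mul(2, x), Mul(Rational(1, 2), Pow(x, -1))) = 1)
Add(-131, Mul(Function('y')(Mul(-5, Pow(-4, -1))), -49)) = Add(-131, Mul(1, -49)) = Add(-131, -49) = -180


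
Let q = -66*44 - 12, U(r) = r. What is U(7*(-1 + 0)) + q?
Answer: -2923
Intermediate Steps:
q = -2916 (q = -2904 - 12 = -2916)
U(7*(-1 + 0)) + q = 7*(-1 + 0) - 2916 = 7*(-1) - 2916 = -7 - 2916 = -2923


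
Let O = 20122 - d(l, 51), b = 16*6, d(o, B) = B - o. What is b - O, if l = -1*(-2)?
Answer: -19977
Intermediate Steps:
l = 2
b = 96
O = 20073 (O = 20122 - (51 - 1*2) = 20122 - (51 - 2) = 20122 - 1*49 = 20122 - 49 = 20073)
b - O = 96 - 1*20073 = 96 - 20073 = -19977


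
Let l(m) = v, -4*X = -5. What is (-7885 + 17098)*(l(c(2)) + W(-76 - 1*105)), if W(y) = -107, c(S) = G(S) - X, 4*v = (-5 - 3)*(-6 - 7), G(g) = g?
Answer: -746253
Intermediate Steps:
X = 5/4 (X = -¼*(-5) = 5/4 ≈ 1.2500)
v = 26 (v = ((-5 - 3)*(-6 - 7))/4 = (-8*(-13))/4 = (¼)*104 = 26)
c(S) = -5/4 + S (c(S) = S - 1*5/4 = S - 5/4 = -5/4 + S)
l(m) = 26
(-7885 + 17098)*(l(c(2)) + W(-76 - 1*105)) = (-7885 + 17098)*(26 - 107) = 9213*(-81) = -746253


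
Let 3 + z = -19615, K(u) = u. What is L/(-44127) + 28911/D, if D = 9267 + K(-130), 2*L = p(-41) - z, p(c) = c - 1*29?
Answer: 131827851/44798711 ≈ 2.9427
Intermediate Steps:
p(c) = -29 + c (p(c) = c - 29 = -29 + c)
z = -19618 (z = -3 - 19615 = -19618)
L = 9774 (L = ((-29 - 41) - 1*(-19618))/2 = (-70 + 19618)/2 = (½)*19548 = 9774)
D = 9137 (D = 9267 - 130 = 9137)
L/(-44127) + 28911/D = 9774/(-44127) + 28911/9137 = 9774*(-1/44127) + 28911*(1/9137) = -1086/4903 + 28911/9137 = 131827851/44798711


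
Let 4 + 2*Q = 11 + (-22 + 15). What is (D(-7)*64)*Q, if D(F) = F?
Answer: 0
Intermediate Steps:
Q = 0 (Q = -2 + (11 + (-22 + 15))/2 = -2 + (11 - 7)/2 = -2 + (½)*4 = -2 + 2 = 0)
(D(-7)*64)*Q = -7*64*0 = -448*0 = 0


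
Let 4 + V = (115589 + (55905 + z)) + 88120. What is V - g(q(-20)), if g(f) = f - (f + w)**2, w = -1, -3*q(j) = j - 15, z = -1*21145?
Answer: 2147104/9 ≈ 2.3857e+5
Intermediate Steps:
z = -21145
q(j) = 5 - j/3 (q(j) = -(j - 15)/3 = -(-15 + j)/3 = 5 - j/3)
V = 238465 (V = -4 + ((115589 + (55905 - 21145)) + 88120) = -4 + ((115589 + 34760) + 88120) = -4 + (150349 + 88120) = -4 + 238469 = 238465)
g(f) = f - (-1 + f)**2 (g(f) = f - (f - 1)**2 = f - (-1 + f)**2)
V - g(q(-20)) = 238465 - ((5 - 1/3*(-20)) - (-1 + (5 - 1/3*(-20)))**2) = 238465 - ((5 + 20/3) - (-1 + (5 + 20/3))**2) = 238465 - (35/3 - (-1 + 35/3)**2) = 238465 - (35/3 - (32/3)**2) = 238465 - (35/3 - 1*1024/9) = 238465 - (35/3 - 1024/9) = 238465 - 1*(-919/9) = 238465 + 919/9 = 2147104/9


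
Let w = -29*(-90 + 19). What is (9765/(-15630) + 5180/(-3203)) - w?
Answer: -6879448747/3337526 ≈ -2061.2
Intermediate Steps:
w = 2059 (w = -29*(-71) = 2059)
(9765/(-15630) + 5180/(-3203)) - w = (9765/(-15630) + 5180/(-3203)) - 1*2059 = (9765*(-1/15630) + 5180*(-1/3203)) - 2059 = (-651/1042 - 5180/3203) - 2059 = -7482713/3337526 - 2059 = -6879448747/3337526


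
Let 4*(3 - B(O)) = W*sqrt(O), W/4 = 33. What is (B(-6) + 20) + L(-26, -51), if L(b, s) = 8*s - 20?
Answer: -405 - 33*I*sqrt(6) ≈ -405.0 - 80.833*I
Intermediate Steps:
L(b, s) = -20 + 8*s
W = 132 (W = 4*33 = 132)
B(O) = 3 - 33*sqrt(O)
(B(-6) + 20) + L(-26, -51) = ((3 - 33*I*sqrt(6)) + 20) + (-20 + 8*(-51)) = ((3 - 33*I*sqrt(6)) + 20) + (-20 - 408) = ((3 - 33*I*sqrt(6)) + 20) - 428 = (23 - 33*I*sqrt(6)) - 428 = -405 - 33*I*sqrt(6)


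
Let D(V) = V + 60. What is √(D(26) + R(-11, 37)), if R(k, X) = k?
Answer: 5*√3 ≈ 8.6602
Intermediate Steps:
D(V) = 60 + V
√(D(26) + R(-11, 37)) = √((60 + 26) - 11) = √(86 - 11) = √75 = 5*√3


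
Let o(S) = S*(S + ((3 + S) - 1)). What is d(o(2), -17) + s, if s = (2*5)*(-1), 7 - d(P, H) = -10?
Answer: 7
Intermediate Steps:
o(S) = S*(2 + 2*S) (o(S) = S*(S + (2 + S)) = S*(2 + 2*S))
d(P, H) = 17 (d(P, H) = 7 - 1*(-10) = 7 + 10 = 17)
s = -10 (s = 10*(-1) = -10)
d(o(2), -17) + s = 17 - 10 = 7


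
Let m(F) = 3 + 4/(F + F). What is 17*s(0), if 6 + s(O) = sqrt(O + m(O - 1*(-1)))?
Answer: -102 + 17*sqrt(5) ≈ -63.987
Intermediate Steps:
m(F) = 3 + 2/F (m(F) = 3 + 4/(2*F) = 3 + (1/(2*F))*4 = 3 + 2/F)
s(O) = -6 + sqrt(3 + O + 2/(1 + O)) (s(O) = -6 + sqrt(O + (3 + 2/(O - 1*(-1)))) = -6 + sqrt(O + (3 + 2/(O + 1))) = -6 + sqrt(O + (3 + 2/(1 + O))) = -6 + sqrt(3 + O + 2/(1 + O)))
17*s(0) = 17*(-6 + sqrt((5 + 0**2 + 4*0)/(1 + 0))) = 17*(-6 + sqrt((5 + 0 + 0)/1)) = 17*(-6 + sqrt(1*5)) = 17*(-6 + sqrt(5)) = -102 + 17*sqrt(5)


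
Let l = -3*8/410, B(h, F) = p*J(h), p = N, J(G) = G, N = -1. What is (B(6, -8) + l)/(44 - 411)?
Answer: 1242/75235 ≈ 0.016508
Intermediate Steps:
p = -1
B(h, F) = -h
l = -12/205 (l = -24*1/410 = -12/205 ≈ -0.058537)
(B(6, -8) + l)/(44 - 411) = (-1*6 - 12/205)/(44 - 411) = (-6 - 12/205)/(-367) = -1242/205*(-1/367) = 1242/75235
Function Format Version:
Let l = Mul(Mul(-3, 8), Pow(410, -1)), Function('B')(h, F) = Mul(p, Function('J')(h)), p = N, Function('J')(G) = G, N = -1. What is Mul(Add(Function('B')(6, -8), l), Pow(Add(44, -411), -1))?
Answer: Rational(1242, 75235) ≈ 0.016508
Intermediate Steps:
p = -1
Function('B')(h, F) = Mul(-1, h)
l = Rational(-12, 205) (l = Mul(-24, Rational(1, 410)) = Rational(-12, 205) ≈ -0.058537)
Mul(Add(Function('B')(6, -8), l), Pow(Add(44, -411), -1)) = Mul(Add(Mul(-1, 6), Rational(-12, 205)), Pow(Add(44, -411), -1)) = Mul(Add(-6, Rational(-12, 205)), Pow(-367, -1)) = Mul(Rational(-1242, 205), Rational(-1, 367)) = Rational(1242, 75235)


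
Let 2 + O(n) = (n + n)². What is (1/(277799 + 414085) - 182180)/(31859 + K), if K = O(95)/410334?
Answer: -8620257493241291/1507484585699256 ≈ -5.7183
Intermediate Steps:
O(n) = -2 + 4*n² (O(n) = -2 + (n + n)² = -2 + (2*n)² = -2 + 4*n²)
K = 18049/205167 (K = (-2 + 4*95²)/410334 = (-2 + 4*9025)*(1/410334) = (-2 + 36100)*(1/410334) = 36098*(1/410334) = 18049/205167 ≈ 0.087972)
(1/(277799 + 414085) - 182180)/(31859 + K) = (1/(277799 + 414085) - 182180)/(31859 + 18049/205167) = (1/691884 - 182180)/(6536433502/205167) = (1/691884 - 182180)*(205167/6536433502) = -126047427119/691884*205167/6536433502 = -8620257493241291/1507484585699256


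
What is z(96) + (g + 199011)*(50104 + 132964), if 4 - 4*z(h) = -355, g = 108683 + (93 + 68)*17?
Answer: 227319929591/4 ≈ 5.6830e+10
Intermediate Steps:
g = 111420 (g = 108683 + 161*17 = 108683 + 2737 = 111420)
z(h) = 359/4 (z(h) = 1 - 1/4*(-355) = 1 + 355/4 = 359/4)
z(96) + (g + 199011)*(50104 + 132964) = 359/4 + (111420 + 199011)*(50104 + 132964) = 359/4 + 310431*183068 = 359/4 + 56829982308 = 227319929591/4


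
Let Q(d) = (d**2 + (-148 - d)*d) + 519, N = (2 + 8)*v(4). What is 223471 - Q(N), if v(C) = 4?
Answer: 228872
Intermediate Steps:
N = 40 (N = (2 + 8)*4 = 10*4 = 40)
Q(d) = 519 + d**2 + d*(-148 - d) (Q(d) = (d**2 + d*(-148 - d)) + 519 = 519 + d**2 + d*(-148 - d))
223471 - Q(N) = 223471 - (519 - 148*40) = 223471 - (519 - 5920) = 223471 - 1*(-5401) = 223471 + 5401 = 228872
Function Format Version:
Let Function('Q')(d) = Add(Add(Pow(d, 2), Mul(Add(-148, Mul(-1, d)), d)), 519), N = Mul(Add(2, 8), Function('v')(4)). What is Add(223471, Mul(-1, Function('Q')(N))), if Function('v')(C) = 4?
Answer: 228872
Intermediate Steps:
N = 40 (N = Mul(Add(2, 8), 4) = Mul(10, 4) = 40)
Function('Q')(d) = Add(519, Pow(d, 2), Mul(d, Add(-148, Mul(-1, d)))) (Function('Q')(d) = Add(Add(Pow(d, 2), Mul(d, Add(-148, Mul(-1, d)))), 519) = Add(519, Pow(d, 2), Mul(d, Add(-148, Mul(-1, d)))))
Add(223471, Mul(-1, Function('Q')(N))) = Add(223471, Mul(-1, Add(519, Mul(-148, 40)))) = Add(223471, Mul(-1, Add(519, -5920))) = Add(223471, Mul(-1, -5401)) = Add(223471, 5401) = 228872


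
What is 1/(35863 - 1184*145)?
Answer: -1/135817 ≈ -7.3628e-6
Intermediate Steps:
1/(35863 - 1184*145) = 1/(35863 - 171680) = 1/(-135817) = -1/135817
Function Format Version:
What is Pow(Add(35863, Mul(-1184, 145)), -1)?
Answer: Rational(-1, 135817) ≈ -7.3628e-6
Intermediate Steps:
Pow(Add(35863, Mul(-1184, 145)), -1) = Pow(Add(35863, -171680), -1) = Pow(-135817, -1) = Rational(-1, 135817)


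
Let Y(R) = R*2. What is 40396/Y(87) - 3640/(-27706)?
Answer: 39994462/172173 ≈ 232.29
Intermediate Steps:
Y(R) = 2*R
40396/Y(87) - 3640/(-27706) = 40396/((2*87)) - 3640/(-27706) = 40396/174 - 3640*(-1/27706) = 40396*(1/174) + 260/1979 = 20198/87 + 260/1979 = 39994462/172173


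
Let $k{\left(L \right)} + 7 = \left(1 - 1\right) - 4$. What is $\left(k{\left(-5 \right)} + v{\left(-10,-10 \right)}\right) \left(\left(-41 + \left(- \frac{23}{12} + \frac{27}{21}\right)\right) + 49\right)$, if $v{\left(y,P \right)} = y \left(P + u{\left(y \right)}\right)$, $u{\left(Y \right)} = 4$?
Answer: $\frac{4333}{12} \approx 361.08$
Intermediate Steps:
$k{\left(L \right)} = -11$ ($k{\left(L \right)} = -7 + \left(\left(1 - 1\right) - 4\right) = -7 + \left(0 - 4\right) = -7 - 4 = -11$)
$v{\left(y,P \right)} = y \left(4 + P\right)$ ($v{\left(y,P \right)} = y \left(P + 4\right) = y \left(4 + P\right)$)
$\left(k{\left(-5 \right)} + v{\left(-10,-10 \right)}\right) \left(\left(-41 + \left(- \frac{23}{12} + \frac{27}{21}\right)\right) + 49\right) = \left(-11 - 10 \left(4 - 10\right)\right) \left(\left(-41 + \left(- \frac{23}{12} + \frac{27}{21}\right)\right) + 49\right) = \left(-11 - -60\right) \left(\left(-41 + \left(\left(-23\right) \frac{1}{12} + 27 \cdot \frac{1}{21}\right)\right) + 49\right) = \left(-11 + 60\right) \left(\left(-41 + \left(- \frac{23}{12} + \frac{9}{7}\right)\right) + 49\right) = 49 \left(\left(-41 - \frac{53}{84}\right) + 49\right) = 49 \left(- \frac{3497}{84} + 49\right) = 49 \cdot \frac{619}{84} = \frac{4333}{12}$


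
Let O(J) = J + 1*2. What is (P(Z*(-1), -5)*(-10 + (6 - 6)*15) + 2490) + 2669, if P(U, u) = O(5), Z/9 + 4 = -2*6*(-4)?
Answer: 5089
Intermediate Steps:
Z = 396 (Z = -36 + 9*(-2*6*(-4)) = -36 + 9*(-12*(-4)) = -36 + 9*48 = -36 + 432 = 396)
O(J) = 2 + J (O(J) = J + 2 = 2 + J)
P(U, u) = 7 (P(U, u) = 2 + 5 = 7)
(P(Z*(-1), -5)*(-10 + (6 - 6)*15) + 2490) + 2669 = (7*(-10 + (6 - 6)*15) + 2490) + 2669 = (7*(-10 + 0*15) + 2490) + 2669 = (7*(-10 + 0) + 2490) + 2669 = (7*(-10) + 2490) + 2669 = (-70 + 2490) + 2669 = 2420 + 2669 = 5089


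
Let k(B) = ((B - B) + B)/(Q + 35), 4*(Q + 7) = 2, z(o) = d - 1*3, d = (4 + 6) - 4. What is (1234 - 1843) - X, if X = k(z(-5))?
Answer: -11573/19 ≈ -609.11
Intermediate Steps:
d = 6 (d = 10 - 4 = 6)
z(o) = 3 (z(o) = 6 - 1*3 = 6 - 3 = 3)
Q = -13/2 (Q = -7 + (¼)*2 = -7 + ½ = -13/2 ≈ -6.5000)
k(B) = 2*B/57 (k(B) = ((B - B) + B)/(-13/2 + 35) = (0 + B)/(57/2) = B*(2/57) = 2*B/57)
X = 2/19 (X = (2/57)*3 = 2/19 ≈ 0.10526)
(1234 - 1843) - X = (1234 - 1843) - 1*2/19 = -609 - 2/19 = -11573/19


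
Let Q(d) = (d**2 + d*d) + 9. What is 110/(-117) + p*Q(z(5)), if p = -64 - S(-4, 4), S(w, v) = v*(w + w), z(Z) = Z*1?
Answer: -221006/117 ≈ -1888.9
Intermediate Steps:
z(Z) = Z
S(w, v) = 2*v*w (S(w, v) = v*(2*w) = 2*v*w)
Q(d) = 9 + 2*d**2 (Q(d) = (d**2 + d**2) + 9 = 2*d**2 + 9 = 9 + 2*d**2)
p = -32 (p = -64 - 2*4*(-4) = -64 - 1*(-32) = -64 + 32 = -32)
110/(-117) + p*Q(z(5)) = 110/(-117) - 32*(9 + 2*5**2) = 110*(-1/117) - 32*(9 + 2*25) = -110/117 - 32*(9 + 50) = -110/117 - 32*59 = -110/117 - 1888 = -221006/117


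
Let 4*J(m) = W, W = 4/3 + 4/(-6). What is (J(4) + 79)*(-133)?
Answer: -63175/6 ≈ -10529.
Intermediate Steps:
W = ⅔ (W = 4*(⅓) + 4*(-⅙) = 4/3 - ⅔ = ⅔ ≈ 0.66667)
J(m) = ⅙ (J(m) = (¼)*(⅔) = ⅙)
(J(4) + 79)*(-133) = (⅙ + 79)*(-133) = (475/6)*(-133) = -63175/6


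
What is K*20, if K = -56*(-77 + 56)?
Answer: 23520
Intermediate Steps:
K = 1176 (K = -56*(-21) = 1176)
K*20 = 1176*20 = 23520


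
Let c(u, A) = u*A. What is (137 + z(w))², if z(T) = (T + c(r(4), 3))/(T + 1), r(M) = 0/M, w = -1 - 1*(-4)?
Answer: 303601/16 ≈ 18975.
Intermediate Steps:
w = 3 (w = -1 + 4 = 3)
r(M) = 0
c(u, A) = A*u
z(T) = T/(1 + T) (z(T) = (T + 3*0)/(T + 1) = (T + 0)/(1 + T) = T/(1 + T))
(137 + z(w))² = (137 + 3/(1 + 3))² = (137 + 3/4)² = (137 + 3*(¼))² = (137 + ¾)² = (551/4)² = 303601/16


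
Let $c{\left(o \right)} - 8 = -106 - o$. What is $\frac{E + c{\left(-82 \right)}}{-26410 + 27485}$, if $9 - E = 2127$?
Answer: $- \frac{2134}{1075} \approx -1.9851$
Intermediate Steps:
$E = -2118$ ($E = 9 - 2127 = -2118$)
$c{\left(o \right)} = -98 - o$ ($c{\left(o \right)} = 8 - \left(106 + o\right) = -98 - o$)
$\frac{E + c{\left(-82 \right)}}{-26410 + 27485} = \frac{-2118 - 16}{-26410 + 27485} = \frac{-2118 + \left(-98 + 82\right)}{1075} = \left(-2118 - 16\right) \frac{1}{1075} = \left(-2134\right) \frac{1}{1075} = - \frac{2134}{1075}$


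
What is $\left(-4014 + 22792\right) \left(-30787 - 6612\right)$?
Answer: $-702278422$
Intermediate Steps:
$\left(-4014 + 22792\right) \left(-30787 - 6612\right) = 18778 \left(-37399\right) = -702278422$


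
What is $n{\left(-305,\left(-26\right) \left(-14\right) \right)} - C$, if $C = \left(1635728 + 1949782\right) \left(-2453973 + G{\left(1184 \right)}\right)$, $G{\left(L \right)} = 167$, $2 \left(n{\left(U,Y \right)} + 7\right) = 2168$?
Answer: $8798145952137$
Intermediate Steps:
$n{\left(U,Y \right)} = 1077$ ($n{\left(U,Y \right)} = -7 + \frac{1}{2} \cdot 2168 = -7 + 1084 = 1077$)
$C = -8798145951060$ ($C = \left(1635728 + 1949782\right) \left(-2453973 + 167\right) = 3585510 \left(-2453806\right) = -8798145951060$)
$n{\left(-305,\left(-26\right) \left(-14\right) \right)} - C = 1077 - -8798145951060 = 1077 + 8798145951060 = 8798145952137$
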